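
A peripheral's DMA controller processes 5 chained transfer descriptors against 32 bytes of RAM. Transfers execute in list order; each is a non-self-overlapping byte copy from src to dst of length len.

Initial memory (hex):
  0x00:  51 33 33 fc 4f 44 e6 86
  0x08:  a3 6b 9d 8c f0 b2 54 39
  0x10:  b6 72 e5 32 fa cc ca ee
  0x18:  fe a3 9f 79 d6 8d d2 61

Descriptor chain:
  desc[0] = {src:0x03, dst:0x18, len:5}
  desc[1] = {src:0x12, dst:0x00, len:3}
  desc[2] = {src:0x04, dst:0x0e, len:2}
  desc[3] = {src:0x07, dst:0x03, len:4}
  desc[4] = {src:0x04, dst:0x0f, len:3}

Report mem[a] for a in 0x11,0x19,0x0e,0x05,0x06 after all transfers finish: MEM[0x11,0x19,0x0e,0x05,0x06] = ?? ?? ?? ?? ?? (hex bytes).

MEM[0x11,0x19,0x0e,0x05,0x06] = 9d 4f 4f 6b 9d

#0 dst[0x18+5] := {0xfc,0x4f,0x44,0xe6,0x86}
#1 dst[0x00+3] := {0xe5,0x32,0xfa}
#2 dst[0x0e+2] := {0x4f,0x44}
#3 dst[0x03+4] := {0x86,0xa3,0x6b,0x9d}
#4 dst[0x0f+3] := {0xa3,0x6b,0x9d}
query mem[0x11]=0x9d, mem[0x19]=0x4f, mem[0x0e]=0x4f, mem[0x05]=0x6b, mem[0x06]=0x9d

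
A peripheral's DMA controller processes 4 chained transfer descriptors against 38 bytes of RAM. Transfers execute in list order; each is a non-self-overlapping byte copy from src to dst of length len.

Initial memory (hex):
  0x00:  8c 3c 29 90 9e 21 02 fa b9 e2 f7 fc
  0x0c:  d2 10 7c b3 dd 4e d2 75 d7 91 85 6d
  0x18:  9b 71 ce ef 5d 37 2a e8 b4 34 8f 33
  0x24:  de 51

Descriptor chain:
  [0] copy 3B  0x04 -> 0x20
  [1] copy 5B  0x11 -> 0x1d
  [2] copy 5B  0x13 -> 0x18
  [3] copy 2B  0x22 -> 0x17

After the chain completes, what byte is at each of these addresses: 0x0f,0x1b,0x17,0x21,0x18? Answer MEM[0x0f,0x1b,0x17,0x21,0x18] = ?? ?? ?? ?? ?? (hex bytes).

  after D0: wrote 3B at 0x20 = 9e2102
  after D1: wrote 5B at 0x1d = 4ed275d791
  after D2: wrote 5B at 0x18 = 75d791856d
  after D3: wrote 2B at 0x17 = 0233
query mem[0x0f]=0xb3, mem[0x1b]=0x85, mem[0x17]=0x02, mem[0x21]=0x91, mem[0x18]=0x33

MEM[0x0f,0x1b,0x17,0x21,0x18] = b3 85 02 91 33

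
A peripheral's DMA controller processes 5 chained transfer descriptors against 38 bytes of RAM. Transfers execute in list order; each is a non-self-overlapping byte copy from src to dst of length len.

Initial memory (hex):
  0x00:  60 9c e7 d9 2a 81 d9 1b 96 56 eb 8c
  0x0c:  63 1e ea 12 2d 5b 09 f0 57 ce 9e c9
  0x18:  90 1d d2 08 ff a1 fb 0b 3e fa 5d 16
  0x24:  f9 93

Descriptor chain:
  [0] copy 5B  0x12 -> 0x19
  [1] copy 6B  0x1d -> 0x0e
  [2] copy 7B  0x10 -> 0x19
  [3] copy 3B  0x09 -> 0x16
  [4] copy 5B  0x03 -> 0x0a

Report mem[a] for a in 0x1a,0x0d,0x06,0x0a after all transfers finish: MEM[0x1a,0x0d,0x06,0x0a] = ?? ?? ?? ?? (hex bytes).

MEM[0x1a,0x0d,0x06,0x0a] = 3e d9 d9 d9

D0: mem[0x19..0x1d] <- [09 f0 57 ce 9e]
D1: mem[0x0e..0x13] <- [9e fb 0b 3e fa 5d]
D2: mem[0x19..0x1f] <- [0b 3e fa 5d 57 ce 9e]
D3: mem[0x16..0x18] <- [56 eb 8c]
D4: mem[0x0a..0x0e] <- [d9 2a 81 d9 1b]
query mem[0x1a]=0x3e, mem[0x0d]=0xd9, mem[0x06]=0xd9, mem[0x0a]=0xd9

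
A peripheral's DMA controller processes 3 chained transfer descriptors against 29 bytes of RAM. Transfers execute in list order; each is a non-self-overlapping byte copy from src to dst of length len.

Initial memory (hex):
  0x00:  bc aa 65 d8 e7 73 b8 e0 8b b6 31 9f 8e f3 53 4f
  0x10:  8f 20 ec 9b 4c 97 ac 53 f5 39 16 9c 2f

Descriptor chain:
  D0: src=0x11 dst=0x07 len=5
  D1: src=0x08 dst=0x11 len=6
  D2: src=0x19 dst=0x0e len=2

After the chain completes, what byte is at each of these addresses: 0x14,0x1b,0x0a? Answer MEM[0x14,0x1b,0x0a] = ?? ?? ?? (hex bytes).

MEM[0x14,0x1b,0x0a] = 97 9c 4c

  after D0: wrote 5B at 0x07 = 20ec9b4c97
  after D1: wrote 6B at 0x11 = ec9b4c978ef3
  after D2: wrote 2B at 0x0e = 3916
query mem[0x14]=0x97, mem[0x1b]=0x9c, mem[0x0a]=0x4c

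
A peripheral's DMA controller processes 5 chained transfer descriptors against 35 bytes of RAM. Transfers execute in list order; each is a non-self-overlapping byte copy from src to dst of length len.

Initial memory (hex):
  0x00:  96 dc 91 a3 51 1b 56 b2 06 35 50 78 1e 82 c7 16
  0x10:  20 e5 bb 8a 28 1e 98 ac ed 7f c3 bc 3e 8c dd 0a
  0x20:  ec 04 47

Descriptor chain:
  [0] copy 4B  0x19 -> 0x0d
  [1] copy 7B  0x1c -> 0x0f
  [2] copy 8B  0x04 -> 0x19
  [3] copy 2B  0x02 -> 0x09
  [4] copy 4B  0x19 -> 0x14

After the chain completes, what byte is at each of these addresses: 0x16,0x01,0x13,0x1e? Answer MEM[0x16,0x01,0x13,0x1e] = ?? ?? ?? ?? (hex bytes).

#0 dst[0x0d+4] := {0x7f,0xc3,0xbc,0x3e}
#1 dst[0x0f+7] := {0x3e,0x8c,0xdd,0x0a,0xec,0x04,0x47}
#2 dst[0x19+8] := {0x51,0x1b,0x56,0xb2,0x06,0x35,0x50,0x78}
#3 dst[0x09+2] := {0x91,0xa3}
#4 dst[0x14+4] := {0x51,0x1b,0x56,0xb2}
query mem[0x16]=0x56, mem[0x01]=0xdc, mem[0x13]=0xec, mem[0x1e]=0x35

MEM[0x16,0x01,0x13,0x1e] = 56 dc ec 35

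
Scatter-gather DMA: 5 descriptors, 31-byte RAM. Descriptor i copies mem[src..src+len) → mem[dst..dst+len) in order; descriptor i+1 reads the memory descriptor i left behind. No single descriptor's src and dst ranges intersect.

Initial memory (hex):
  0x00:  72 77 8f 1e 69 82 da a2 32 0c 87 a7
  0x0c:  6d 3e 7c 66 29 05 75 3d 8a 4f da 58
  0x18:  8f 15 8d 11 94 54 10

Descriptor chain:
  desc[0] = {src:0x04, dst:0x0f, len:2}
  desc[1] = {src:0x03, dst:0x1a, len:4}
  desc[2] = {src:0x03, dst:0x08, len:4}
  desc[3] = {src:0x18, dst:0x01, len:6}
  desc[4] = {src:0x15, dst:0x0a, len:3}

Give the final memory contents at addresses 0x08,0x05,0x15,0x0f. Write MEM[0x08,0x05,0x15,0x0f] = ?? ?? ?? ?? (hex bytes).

  after D0: wrote 2B at 0x0f = 6982
  after D1: wrote 4B at 0x1a = 1e6982da
  after D2: wrote 4B at 0x08 = 1e6982da
  after D3: wrote 6B at 0x01 = 8f151e6982da
  after D4: wrote 3B at 0x0a = 4fda58
query mem[0x08]=0x1e, mem[0x05]=0x82, mem[0x15]=0x4f, mem[0x0f]=0x69

MEM[0x08,0x05,0x15,0x0f] = 1e 82 4f 69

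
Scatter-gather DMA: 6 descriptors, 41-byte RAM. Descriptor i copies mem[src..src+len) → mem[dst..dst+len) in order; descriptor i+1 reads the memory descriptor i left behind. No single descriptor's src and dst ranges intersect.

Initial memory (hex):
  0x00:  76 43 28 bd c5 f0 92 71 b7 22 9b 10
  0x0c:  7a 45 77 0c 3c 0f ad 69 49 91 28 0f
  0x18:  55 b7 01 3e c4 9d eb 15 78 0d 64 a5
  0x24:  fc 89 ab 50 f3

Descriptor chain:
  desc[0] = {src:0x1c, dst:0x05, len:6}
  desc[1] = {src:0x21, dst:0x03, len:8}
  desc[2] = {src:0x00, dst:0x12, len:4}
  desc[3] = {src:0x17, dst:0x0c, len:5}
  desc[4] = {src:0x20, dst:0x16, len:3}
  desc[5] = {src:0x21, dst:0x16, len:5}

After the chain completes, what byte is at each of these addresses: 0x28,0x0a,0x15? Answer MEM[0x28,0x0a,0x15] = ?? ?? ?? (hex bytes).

D0: mem[0x05..0x0a] <- [c4 9d eb 15 78 0d]
D1: mem[0x03..0x0a] <- [0d 64 a5 fc 89 ab 50 f3]
D2: mem[0x12..0x15] <- [76 43 28 0d]
D3: mem[0x0c..0x10] <- [0f 55 b7 01 3e]
D4: mem[0x16..0x18] <- [78 0d 64]
D5: mem[0x16..0x1a] <- [0d 64 a5 fc 89]
query mem[0x28]=0xf3, mem[0x0a]=0xf3, mem[0x15]=0x0d

MEM[0x28,0x0a,0x15] = f3 f3 0d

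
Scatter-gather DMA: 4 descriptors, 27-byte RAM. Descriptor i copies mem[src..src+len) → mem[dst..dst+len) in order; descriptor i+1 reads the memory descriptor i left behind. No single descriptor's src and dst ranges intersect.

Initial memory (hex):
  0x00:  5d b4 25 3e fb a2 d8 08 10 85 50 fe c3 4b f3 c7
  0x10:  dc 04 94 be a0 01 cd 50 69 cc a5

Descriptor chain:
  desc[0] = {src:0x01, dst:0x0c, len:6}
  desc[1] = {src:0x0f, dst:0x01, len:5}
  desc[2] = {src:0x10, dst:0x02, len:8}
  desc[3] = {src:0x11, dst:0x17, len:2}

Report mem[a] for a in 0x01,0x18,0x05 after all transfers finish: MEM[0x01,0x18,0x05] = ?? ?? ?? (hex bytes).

  after D0: wrote 6B at 0x0c = b4253efba2d8
  after D1: wrote 5B at 0x01 = fba2d894be
  after D2: wrote 8B at 0x02 = a2d894bea001cd50
  after D3: wrote 2B at 0x17 = d894
query mem[0x01]=0xfb, mem[0x18]=0x94, mem[0x05]=0xbe

MEM[0x01,0x18,0x05] = fb 94 be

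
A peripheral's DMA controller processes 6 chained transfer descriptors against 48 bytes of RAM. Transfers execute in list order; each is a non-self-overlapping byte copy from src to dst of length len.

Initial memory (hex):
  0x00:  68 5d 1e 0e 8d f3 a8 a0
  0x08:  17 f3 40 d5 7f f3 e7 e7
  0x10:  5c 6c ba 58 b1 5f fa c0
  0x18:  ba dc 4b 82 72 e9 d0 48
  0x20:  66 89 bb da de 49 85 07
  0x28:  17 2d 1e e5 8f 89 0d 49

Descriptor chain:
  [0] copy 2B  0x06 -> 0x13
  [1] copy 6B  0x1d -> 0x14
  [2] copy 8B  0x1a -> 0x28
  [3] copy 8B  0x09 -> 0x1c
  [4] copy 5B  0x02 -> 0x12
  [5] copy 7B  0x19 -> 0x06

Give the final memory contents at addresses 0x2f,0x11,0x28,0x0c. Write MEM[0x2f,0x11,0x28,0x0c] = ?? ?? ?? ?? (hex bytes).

MEM[0x2f,0x11,0x28,0x0c] = 89 6c 4b 7f

[0] 0x06->0x13 len=2 : a8 a0
[1] 0x1d->0x14 len=6 : e9 d0 48 66 89 bb
[2] 0x1a->0x28 len=8 : 4b 82 72 e9 d0 48 66 89
[3] 0x09->0x1c len=8 : f3 40 d5 7f f3 e7 e7 5c
[4] 0x02->0x12 len=5 : 1e 0e 8d f3 a8
[5] 0x19->0x06 len=7 : bb 4b 82 f3 40 d5 7f
query mem[0x2f]=0x89, mem[0x11]=0x6c, mem[0x28]=0x4b, mem[0x0c]=0x7f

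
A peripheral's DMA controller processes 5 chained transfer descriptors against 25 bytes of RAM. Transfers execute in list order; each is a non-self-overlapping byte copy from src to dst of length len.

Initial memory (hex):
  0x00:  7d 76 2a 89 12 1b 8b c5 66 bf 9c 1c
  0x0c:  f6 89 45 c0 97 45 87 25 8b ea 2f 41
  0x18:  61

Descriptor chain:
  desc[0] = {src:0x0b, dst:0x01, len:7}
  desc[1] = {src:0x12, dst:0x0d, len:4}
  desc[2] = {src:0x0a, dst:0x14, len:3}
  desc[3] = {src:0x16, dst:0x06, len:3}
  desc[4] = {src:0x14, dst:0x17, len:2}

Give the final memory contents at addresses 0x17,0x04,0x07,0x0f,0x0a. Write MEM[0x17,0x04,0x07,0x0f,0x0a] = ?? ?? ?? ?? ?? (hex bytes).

#0 dst[0x01+7] := {0x1c,0xf6,0x89,0x45,0xc0,0x97,0x45}
#1 dst[0x0d+4] := {0x87,0x25,0x8b,0xea}
#2 dst[0x14+3] := {0x9c,0x1c,0xf6}
#3 dst[0x06+3] := {0xf6,0x41,0x61}
#4 dst[0x17+2] := {0x9c,0x1c}
query mem[0x17]=0x9c, mem[0x04]=0x45, mem[0x07]=0x41, mem[0x0f]=0x8b, mem[0x0a]=0x9c

MEM[0x17,0x04,0x07,0x0f,0x0a] = 9c 45 41 8b 9c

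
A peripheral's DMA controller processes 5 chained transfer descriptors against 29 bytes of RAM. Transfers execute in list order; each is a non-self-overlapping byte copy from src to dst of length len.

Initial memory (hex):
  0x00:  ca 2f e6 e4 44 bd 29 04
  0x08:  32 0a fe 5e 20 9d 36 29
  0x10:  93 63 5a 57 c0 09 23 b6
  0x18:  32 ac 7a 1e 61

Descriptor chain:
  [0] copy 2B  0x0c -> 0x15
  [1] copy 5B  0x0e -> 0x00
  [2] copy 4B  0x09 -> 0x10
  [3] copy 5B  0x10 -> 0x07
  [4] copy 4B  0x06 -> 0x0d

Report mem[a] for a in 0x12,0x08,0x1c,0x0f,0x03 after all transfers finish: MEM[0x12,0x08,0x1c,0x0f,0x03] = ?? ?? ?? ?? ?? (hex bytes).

[0] 0x0c->0x15 len=2 : 20 9d
[1] 0x0e->0x00 len=5 : 36 29 93 63 5a
[2] 0x09->0x10 len=4 : 0a fe 5e 20
[3] 0x10->0x07 len=5 : 0a fe 5e 20 c0
[4] 0x06->0x0d len=4 : 29 0a fe 5e
query mem[0x12]=0x5e, mem[0x08]=0xfe, mem[0x1c]=0x61, mem[0x0f]=0xfe, mem[0x03]=0x63

MEM[0x12,0x08,0x1c,0x0f,0x03] = 5e fe 61 fe 63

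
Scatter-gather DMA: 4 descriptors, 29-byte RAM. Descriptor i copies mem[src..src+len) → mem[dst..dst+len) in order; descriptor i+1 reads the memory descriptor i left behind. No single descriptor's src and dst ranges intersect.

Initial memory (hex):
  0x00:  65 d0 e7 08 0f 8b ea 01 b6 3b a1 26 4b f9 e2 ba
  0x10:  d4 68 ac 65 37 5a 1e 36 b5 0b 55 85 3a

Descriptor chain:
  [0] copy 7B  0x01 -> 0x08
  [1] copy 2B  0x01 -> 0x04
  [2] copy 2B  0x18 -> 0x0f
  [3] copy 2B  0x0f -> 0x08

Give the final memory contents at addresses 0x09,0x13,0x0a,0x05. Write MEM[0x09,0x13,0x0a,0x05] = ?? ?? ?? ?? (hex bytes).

  after D0: wrote 7B at 0x08 = d0e7080f8bea01
  after D1: wrote 2B at 0x04 = d0e7
  after D2: wrote 2B at 0x0f = b50b
  after D3: wrote 2B at 0x08 = b50b
query mem[0x09]=0x0b, mem[0x13]=0x65, mem[0x0a]=0x08, mem[0x05]=0xe7

MEM[0x09,0x13,0x0a,0x05] = 0b 65 08 e7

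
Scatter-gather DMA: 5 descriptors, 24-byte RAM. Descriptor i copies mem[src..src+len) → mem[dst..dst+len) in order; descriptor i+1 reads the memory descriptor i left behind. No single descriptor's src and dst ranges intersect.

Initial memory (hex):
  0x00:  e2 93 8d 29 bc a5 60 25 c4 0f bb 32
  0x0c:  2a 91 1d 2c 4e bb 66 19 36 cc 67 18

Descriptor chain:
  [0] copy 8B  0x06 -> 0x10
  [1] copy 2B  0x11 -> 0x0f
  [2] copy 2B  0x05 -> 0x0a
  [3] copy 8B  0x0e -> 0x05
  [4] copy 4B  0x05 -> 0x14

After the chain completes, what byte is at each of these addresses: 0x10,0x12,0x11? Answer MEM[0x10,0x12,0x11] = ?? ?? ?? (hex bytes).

[0] 0x06->0x10 len=8 : 60 25 c4 0f bb 32 2a 91
[1] 0x11->0x0f len=2 : 25 c4
[2] 0x05->0x0a len=2 : a5 60
[3] 0x0e->0x05 len=8 : 1d 25 c4 25 c4 0f bb 32
[4] 0x05->0x14 len=4 : 1d 25 c4 25
query mem[0x10]=0xc4, mem[0x12]=0xc4, mem[0x11]=0x25

MEM[0x10,0x12,0x11] = c4 c4 25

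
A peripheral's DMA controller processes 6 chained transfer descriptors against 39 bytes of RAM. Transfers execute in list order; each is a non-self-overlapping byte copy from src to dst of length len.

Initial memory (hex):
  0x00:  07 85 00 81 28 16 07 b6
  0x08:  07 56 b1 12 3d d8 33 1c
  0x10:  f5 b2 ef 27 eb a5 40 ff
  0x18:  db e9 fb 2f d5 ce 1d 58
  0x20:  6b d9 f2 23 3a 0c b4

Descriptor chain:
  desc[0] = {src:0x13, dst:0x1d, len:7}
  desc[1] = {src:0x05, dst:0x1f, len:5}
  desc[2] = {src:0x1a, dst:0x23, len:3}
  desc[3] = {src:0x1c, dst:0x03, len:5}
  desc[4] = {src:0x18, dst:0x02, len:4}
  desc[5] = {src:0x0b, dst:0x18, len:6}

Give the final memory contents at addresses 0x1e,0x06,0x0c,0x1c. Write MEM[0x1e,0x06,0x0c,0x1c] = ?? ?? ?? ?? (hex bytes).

MEM[0x1e,0x06,0x0c,0x1c] = eb 16 3d 1c

  after D0: wrote 7B at 0x1d = 27eba540ffdbe9
  after D1: wrote 5B at 0x1f = 1607b60756
  after D2: wrote 3B at 0x23 = fb2fd5
  after D3: wrote 5B at 0x03 = d527eb1607
  after D4: wrote 4B at 0x02 = dbe9fb2f
  after D5: wrote 6B at 0x18 = 123dd8331cf5
query mem[0x1e]=0xeb, mem[0x06]=0x16, mem[0x0c]=0x3d, mem[0x1c]=0x1c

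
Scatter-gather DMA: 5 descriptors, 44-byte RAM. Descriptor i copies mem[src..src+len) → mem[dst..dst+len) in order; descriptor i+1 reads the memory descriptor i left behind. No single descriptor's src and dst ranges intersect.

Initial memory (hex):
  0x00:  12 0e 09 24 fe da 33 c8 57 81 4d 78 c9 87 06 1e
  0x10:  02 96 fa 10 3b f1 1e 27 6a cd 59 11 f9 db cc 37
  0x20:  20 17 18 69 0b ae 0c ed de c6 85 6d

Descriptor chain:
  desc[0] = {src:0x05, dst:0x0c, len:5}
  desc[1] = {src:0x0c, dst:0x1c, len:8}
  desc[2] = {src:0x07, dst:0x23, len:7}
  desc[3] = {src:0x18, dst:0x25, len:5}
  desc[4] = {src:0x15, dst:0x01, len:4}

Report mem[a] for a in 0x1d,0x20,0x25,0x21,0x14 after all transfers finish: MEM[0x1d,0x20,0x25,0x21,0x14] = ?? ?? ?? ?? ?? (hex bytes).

MEM[0x1d,0x20,0x25,0x21,0x14] = 33 81 6a 96 3b

  after D0: wrote 5B at 0x0c = da33c85781
  after D1: wrote 8B at 0x1c = da33c8578196fa10
  after D2: wrote 7B at 0x23 = c857814d78da33
  after D3: wrote 5B at 0x25 = 6acd5911da
  after D4: wrote 4B at 0x01 = f11e276a
query mem[0x1d]=0x33, mem[0x20]=0x81, mem[0x25]=0x6a, mem[0x21]=0x96, mem[0x14]=0x3b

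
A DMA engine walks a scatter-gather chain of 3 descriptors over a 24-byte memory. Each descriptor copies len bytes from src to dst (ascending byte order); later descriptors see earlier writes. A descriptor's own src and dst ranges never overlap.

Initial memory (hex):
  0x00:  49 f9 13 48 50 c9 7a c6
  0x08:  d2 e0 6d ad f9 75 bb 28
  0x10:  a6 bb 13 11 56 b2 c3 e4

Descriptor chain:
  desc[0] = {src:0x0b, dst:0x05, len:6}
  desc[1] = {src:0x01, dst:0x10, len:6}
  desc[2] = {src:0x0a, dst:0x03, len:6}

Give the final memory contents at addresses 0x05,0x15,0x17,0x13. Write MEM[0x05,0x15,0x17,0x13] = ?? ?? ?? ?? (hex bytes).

[0] 0x0b->0x05 len=6 : ad f9 75 bb 28 a6
[1] 0x01->0x10 len=6 : f9 13 48 50 ad f9
[2] 0x0a->0x03 len=6 : a6 ad f9 75 bb 28
query mem[0x05]=0xf9, mem[0x15]=0xf9, mem[0x17]=0xe4, mem[0x13]=0x50

MEM[0x05,0x15,0x17,0x13] = f9 f9 e4 50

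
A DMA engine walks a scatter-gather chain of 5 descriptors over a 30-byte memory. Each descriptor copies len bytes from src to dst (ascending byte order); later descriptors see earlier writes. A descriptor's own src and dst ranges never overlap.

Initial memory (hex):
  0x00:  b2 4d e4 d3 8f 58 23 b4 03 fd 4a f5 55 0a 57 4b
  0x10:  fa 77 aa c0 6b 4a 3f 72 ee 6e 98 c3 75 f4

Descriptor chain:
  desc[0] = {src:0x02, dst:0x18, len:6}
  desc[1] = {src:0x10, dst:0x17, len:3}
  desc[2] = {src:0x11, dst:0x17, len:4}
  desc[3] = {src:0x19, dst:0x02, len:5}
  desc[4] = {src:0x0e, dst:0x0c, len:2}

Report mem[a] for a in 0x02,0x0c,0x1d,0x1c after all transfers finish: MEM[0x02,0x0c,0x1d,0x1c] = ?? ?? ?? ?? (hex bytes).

MEM[0x02,0x0c,0x1d,0x1c] = c0 57 b4 23

[0] 0x02->0x18 len=6 : e4 d3 8f 58 23 b4
[1] 0x10->0x17 len=3 : fa 77 aa
[2] 0x11->0x17 len=4 : 77 aa c0 6b
[3] 0x19->0x02 len=5 : c0 6b 58 23 b4
[4] 0x0e->0x0c len=2 : 57 4b
query mem[0x02]=0xc0, mem[0x0c]=0x57, mem[0x1d]=0xb4, mem[0x1c]=0x23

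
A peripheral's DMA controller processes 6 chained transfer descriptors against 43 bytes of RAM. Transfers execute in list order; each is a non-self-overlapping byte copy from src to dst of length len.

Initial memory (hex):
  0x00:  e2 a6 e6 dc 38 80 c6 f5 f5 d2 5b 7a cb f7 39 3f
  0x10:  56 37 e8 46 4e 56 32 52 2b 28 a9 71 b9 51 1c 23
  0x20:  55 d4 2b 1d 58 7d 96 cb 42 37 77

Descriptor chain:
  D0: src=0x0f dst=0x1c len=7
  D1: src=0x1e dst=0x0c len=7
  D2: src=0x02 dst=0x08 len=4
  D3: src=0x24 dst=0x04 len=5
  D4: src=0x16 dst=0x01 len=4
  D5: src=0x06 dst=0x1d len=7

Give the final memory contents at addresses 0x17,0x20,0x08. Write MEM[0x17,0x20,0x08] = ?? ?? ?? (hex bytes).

MEM[0x17,0x20,0x08] = 52 dc 42

[0] 0x0f->0x1c len=7 : 3f 56 37 e8 46 4e 56
[1] 0x1e->0x0c len=7 : 37 e8 46 4e 56 1d 58
[2] 0x02->0x08 len=4 : e6 dc 38 80
[3] 0x24->0x04 len=5 : 58 7d 96 cb 42
[4] 0x16->0x01 len=4 : 32 52 2b 28
[5] 0x06->0x1d len=7 : 96 cb 42 dc 38 80 37
query mem[0x17]=0x52, mem[0x20]=0xdc, mem[0x08]=0x42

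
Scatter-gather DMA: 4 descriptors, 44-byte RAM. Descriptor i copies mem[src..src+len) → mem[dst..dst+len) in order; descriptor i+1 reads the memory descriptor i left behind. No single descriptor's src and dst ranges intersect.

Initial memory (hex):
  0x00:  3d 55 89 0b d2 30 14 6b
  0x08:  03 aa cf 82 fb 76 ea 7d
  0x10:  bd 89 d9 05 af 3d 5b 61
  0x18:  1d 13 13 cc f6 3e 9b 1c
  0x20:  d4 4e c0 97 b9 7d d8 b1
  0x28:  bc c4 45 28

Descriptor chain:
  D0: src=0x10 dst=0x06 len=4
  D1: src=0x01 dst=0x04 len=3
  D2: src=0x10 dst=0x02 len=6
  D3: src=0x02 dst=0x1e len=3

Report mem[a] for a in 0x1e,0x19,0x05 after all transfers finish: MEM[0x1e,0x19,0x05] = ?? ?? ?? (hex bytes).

D0: mem[0x06..0x09] <- [bd 89 d9 05]
D1: mem[0x04..0x06] <- [55 89 0b]
D2: mem[0x02..0x07] <- [bd 89 d9 05 af 3d]
D3: mem[0x1e..0x20] <- [bd 89 d9]
query mem[0x1e]=0xbd, mem[0x19]=0x13, mem[0x05]=0x05

MEM[0x1e,0x19,0x05] = bd 13 05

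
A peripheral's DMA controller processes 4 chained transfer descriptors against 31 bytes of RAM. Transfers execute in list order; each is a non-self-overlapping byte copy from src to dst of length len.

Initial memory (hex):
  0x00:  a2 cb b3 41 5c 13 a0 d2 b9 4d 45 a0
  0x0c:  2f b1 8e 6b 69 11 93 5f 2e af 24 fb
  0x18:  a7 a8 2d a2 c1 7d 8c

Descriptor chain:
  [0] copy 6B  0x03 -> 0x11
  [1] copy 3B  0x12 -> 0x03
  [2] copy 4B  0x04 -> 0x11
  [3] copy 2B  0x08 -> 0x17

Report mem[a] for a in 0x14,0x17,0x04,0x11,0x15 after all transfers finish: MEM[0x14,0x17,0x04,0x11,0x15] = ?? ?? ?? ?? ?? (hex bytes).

MEM[0x14,0x17,0x04,0x11,0x15] = d2 b9 13 13 d2

#0 dst[0x11+6] := {0x41,0x5c,0x13,0xa0,0xd2,0xb9}
#1 dst[0x03+3] := {0x5c,0x13,0xa0}
#2 dst[0x11+4] := {0x13,0xa0,0xa0,0xd2}
#3 dst[0x17+2] := {0xb9,0x4d}
query mem[0x14]=0xd2, mem[0x17]=0xb9, mem[0x04]=0x13, mem[0x11]=0x13, mem[0x15]=0xd2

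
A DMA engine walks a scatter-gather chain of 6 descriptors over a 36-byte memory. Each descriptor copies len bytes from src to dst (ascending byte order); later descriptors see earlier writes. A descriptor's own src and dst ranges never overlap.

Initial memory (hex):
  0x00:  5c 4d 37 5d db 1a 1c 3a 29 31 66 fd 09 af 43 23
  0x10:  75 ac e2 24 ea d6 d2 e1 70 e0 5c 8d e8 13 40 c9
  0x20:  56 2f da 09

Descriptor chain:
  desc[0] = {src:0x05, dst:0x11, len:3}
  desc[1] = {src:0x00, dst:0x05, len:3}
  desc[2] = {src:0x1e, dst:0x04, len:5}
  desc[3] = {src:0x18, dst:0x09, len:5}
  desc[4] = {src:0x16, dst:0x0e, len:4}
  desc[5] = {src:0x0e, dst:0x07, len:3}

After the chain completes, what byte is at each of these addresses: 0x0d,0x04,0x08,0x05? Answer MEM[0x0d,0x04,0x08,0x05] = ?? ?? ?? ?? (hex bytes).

  after D0: wrote 3B at 0x11 = 1a1c3a
  after D1: wrote 3B at 0x05 = 5c4d37
  after D2: wrote 5B at 0x04 = 40c9562fda
  after D3: wrote 5B at 0x09 = 70e05c8de8
  after D4: wrote 4B at 0x0e = d2e170e0
  after D5: wrote 3B at 0x07 = d2e170
query mem[0x0d]=0xe8, mem[0x04]=0x40, mem[0x08]=0xe1, mem[0x05]=0xc9

MEM[0x0d,0x04,0x08,0x05] = e8 40 e1 c9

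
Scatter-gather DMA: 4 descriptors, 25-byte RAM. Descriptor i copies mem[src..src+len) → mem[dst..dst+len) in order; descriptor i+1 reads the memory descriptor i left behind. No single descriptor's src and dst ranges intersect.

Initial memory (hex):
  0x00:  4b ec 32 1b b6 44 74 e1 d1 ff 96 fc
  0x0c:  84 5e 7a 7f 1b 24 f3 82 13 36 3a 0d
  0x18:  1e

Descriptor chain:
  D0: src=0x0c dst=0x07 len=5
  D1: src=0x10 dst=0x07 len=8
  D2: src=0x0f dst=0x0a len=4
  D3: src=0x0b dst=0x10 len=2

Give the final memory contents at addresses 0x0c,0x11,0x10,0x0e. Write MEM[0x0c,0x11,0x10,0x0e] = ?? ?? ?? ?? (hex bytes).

  after D0: wrote 5B at 0x07 = 845e7a7f1b
  after D1: wrote 8B at 0x07 = 1b24f38213363a0d
  after D2: wrote 4B at 0x0a = 7f1b24f3
  after D3: wrote 2B at 0x10 = 1b24
query mem[0x0c]=0x24, mem[0x11]=0x24, mem[0x10]=0x1b, mem[0x0e]=0x0d

MEM[0x0c,0x11,0x10,0x0e] = 24 24 1b 0d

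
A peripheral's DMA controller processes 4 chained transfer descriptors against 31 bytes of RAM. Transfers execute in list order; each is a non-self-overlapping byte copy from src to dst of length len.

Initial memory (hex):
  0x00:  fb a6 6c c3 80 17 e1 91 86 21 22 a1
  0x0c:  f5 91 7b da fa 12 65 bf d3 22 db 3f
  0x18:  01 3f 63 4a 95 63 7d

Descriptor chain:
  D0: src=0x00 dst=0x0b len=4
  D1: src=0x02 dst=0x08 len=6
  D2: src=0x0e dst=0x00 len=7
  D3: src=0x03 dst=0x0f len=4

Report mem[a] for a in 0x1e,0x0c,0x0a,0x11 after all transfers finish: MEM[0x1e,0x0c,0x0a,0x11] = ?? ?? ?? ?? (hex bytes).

MEM[0x1e,0x0c,0x0a,0x11] = 7d e1 80 bf

  after D0: wrote 4B at 0x0b = fba66cc3
  after D1: wrote 6B at 0x08 = 6cc38017e191
  after D2: wrote 7B at 0x00 = c3dafa1265bfd3
  after D3: wrote 4B at 0x0f = 1265bfd3
query mem[0x1e]=0x7d, mem[0x0c]=0xe1, mem[0x0a]=0x80, mem[0x11]=0xbf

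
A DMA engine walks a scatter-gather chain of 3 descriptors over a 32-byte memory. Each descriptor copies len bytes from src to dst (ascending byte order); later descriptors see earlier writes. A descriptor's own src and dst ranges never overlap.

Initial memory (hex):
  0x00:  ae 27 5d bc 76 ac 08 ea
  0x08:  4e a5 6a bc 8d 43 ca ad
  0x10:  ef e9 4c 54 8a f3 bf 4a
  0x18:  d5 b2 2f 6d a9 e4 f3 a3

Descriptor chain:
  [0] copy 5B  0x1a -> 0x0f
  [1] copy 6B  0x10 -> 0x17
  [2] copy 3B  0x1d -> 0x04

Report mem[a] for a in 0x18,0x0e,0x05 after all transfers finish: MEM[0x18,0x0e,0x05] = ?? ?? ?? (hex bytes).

MEM[0x18,0x0e,0x05] = a9 ca f3

[0] 0x1a->0x0f len=5 : 2f 6d a9 e4 f3
[1] 0x10->0x17 len=6 : 6d a9 e4 f3 8a f3
[2] 0x1d->0x04 len=3 : e4 f3 a3
query mem[0x18]=0xa9, mem[0x0e]=0xca, mem[0x05]=0xf3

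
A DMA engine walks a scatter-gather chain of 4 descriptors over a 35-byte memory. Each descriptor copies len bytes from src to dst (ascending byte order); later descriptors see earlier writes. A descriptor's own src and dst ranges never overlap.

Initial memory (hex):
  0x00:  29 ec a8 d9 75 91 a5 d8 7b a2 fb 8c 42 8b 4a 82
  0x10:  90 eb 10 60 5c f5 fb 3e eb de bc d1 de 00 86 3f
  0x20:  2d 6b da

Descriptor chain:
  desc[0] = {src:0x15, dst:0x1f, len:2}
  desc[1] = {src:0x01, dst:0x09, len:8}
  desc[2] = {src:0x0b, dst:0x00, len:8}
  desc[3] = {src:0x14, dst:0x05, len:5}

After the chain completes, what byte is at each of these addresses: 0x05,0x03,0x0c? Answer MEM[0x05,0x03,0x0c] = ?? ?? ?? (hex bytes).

MEM[0x05,0x03,0x0c] = 5c a5 75

#0 dst[0x1f+2] := {0xf5,0xfb}
#1 dst[0x09+8] := {0xec,0xa8,0xd9,0x75,0x91,0xa5,0xd8,0x7b}
#2 dst[0x00+8] := {0xd9,0x75,0x91,0xa5,0xd8,0x7b,0xeb,0x10}
#3 dst[0x05+5] := {0x5c,0xf5,0xfb,0x3e,0xeb}
query mem[0x05]=0x5c, mem[0x03]=0xa5, mem[0x0c]=0x75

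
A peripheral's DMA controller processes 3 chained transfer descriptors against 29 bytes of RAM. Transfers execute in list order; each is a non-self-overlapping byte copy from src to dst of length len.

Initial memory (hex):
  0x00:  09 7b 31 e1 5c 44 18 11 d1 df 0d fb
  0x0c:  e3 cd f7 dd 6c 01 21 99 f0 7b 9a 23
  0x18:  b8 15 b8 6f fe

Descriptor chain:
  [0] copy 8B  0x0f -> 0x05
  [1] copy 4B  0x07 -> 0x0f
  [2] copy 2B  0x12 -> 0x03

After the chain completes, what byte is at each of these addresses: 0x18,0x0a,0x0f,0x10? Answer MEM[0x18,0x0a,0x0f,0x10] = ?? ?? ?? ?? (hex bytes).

MEM[0x18,0x0a,0x0f,0x10] = b8 f0 01 21

#0 dst[0x05+8] := {0xdd,0x6c,0x01,0x21,0x99,0xf0,0x7b,0x9a}
#1 dst[0x0f+4] := {0x01,0x21,0x99,0xf0}
#2 dst[0x03+2] := {0xf0,0x99}
query mem[0x18]=0xb8, mem[0x0a]=0xf0, mem[0x0f]=0x01, mem[0x10]=0x21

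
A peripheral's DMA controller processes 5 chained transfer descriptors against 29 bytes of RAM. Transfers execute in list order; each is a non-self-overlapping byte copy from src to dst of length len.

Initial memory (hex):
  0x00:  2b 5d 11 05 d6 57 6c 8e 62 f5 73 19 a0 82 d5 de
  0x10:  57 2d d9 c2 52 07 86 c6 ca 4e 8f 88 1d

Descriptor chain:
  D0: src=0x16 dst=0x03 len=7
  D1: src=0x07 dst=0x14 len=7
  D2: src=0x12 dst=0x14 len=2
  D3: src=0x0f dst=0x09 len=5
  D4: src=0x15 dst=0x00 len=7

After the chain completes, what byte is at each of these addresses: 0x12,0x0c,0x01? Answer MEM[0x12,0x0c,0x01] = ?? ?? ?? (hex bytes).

MEM[0x12,0x0c,0x01] = d9 d9 1d

D0: mem[0x03..0x09] <- [86 c6 ca 4e 8f 88 1d]
D1: mem[0x14..0x1a] <- [8f 88 1d 73 19 a0 82]
D2: mem[0x14..0x15] <- [d9 c2]
D3: mem[0x09..0x0d] <- [de 57 2d d9 c2]
D4: mem[0x00..0x06] <- [c2 1d 73 19 a0 82 88]
query mem[0x12]=0xd9, mem[0x0c]=0xd9, mem[0x01]=0x1d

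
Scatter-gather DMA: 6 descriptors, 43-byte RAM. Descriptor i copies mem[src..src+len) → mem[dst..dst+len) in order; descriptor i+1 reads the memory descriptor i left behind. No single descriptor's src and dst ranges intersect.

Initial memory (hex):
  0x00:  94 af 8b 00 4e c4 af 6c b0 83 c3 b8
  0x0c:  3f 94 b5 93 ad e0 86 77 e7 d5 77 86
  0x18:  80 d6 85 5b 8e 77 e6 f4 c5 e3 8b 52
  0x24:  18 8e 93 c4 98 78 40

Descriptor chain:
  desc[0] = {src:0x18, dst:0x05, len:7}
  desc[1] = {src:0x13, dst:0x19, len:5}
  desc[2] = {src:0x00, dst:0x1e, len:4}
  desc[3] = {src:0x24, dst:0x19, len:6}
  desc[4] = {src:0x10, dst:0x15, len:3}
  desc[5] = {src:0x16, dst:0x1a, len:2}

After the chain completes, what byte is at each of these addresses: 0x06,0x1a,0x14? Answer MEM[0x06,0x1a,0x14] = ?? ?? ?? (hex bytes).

MEM[0x06,0x1a,0x14] = d6 e0 e7

[0] 0x18->0x05 len=7 : 80 d6 85 5b 8e 77 e6
[1] 0x13->0x19 len=5 : 77 e7 d5 77 86
[2] 0x00->0x1e len=4 : 94 af 8b 00
[3] 0x24->0x19 len=6 : 18 8e 93 c4 98 78
[4] 0x10->0x15 len=3 : ad e0 86
[5] 0x16->0x1a len=2 : e0 86
query mem[0x06]=0xd6, mem[0x1a]=0xe0, mem[0x14]=0xe7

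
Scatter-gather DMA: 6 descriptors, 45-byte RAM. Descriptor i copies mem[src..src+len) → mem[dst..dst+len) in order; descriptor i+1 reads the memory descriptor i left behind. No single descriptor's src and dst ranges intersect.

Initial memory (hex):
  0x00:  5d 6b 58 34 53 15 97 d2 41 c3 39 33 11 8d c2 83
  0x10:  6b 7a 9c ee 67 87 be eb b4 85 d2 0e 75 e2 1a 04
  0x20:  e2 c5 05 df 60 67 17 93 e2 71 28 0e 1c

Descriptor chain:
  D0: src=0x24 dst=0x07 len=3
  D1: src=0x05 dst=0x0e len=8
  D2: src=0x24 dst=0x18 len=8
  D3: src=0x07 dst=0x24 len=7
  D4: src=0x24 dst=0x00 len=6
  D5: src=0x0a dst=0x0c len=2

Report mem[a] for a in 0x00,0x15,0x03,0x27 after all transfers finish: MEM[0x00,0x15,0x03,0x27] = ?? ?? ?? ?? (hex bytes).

MEM[0x00,0x15,0x03,0x27] = 60 11 39 39

  after D0: wrote 3B at 0x07 = 606717
  after D1: wrote 8B at 0x0e = 1597606717393311
  after D2: wrote 8B at 0x18 = 60671793e271280e
  after D3: wrote 7B at 0x24 = 6067173933118d
  after D4: wrote 6B at 0x00 = 606717393311
  after D5: wrote 2B at 0x0c = 3933
query mem[0x00]=0x60, mem[0x15]=0x11, mem[0x03]=0x39, mem[0x27]=0x39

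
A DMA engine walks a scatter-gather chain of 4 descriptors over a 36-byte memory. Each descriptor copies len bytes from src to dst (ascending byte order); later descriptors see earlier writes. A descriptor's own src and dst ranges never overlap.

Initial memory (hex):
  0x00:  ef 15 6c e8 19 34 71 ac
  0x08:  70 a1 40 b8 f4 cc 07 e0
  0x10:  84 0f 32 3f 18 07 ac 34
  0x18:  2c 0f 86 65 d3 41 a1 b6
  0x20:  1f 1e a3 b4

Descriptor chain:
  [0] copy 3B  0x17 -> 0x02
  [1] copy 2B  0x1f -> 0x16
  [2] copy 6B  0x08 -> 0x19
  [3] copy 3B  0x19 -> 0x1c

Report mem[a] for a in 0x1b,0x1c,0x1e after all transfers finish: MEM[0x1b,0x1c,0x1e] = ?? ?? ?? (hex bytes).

D0: mem[0x02..0x04] <- [34 2c 0f]
D1: mem[0x16..0x17] <- [b6 1f]
D2: mem[0x19..0x1e] <- [70 a1 40 b8 f4 cc]
D3: mem[0x1c..0x1e] <- [70 a1 40]
query mem[0x1b]=0x40, mem[0x1c]=0x70, mem[0x1e]=0x40

MEM[0x1b,0x1c,0x1e] = 40 70 40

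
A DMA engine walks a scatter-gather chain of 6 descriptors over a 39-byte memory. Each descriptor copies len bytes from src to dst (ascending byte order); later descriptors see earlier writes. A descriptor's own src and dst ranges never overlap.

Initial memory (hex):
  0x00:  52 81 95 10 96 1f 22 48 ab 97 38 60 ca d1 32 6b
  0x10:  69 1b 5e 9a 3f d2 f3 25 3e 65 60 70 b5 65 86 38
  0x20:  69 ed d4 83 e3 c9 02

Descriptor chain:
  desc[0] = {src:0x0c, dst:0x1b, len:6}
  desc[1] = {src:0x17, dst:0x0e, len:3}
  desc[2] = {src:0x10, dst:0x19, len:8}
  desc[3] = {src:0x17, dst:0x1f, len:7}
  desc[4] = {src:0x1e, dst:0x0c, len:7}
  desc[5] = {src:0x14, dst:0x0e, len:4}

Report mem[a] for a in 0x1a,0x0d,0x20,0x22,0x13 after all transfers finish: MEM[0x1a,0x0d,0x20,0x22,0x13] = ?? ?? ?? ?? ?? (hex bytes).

MEM[0x1a,0x0d,0x20,0x22,0x13] = 1b 25 3e 1b 9a

#0 dst[0x1b+6] := {0xca,0xd1,0x32,0x6b,0x69,0x1b}
#1 dst[0x0e+3] := {0x25,0x3e,0x65}
#2 dst[0x19+8] := {0x65,0x1b,0x5e,0x9a,0x3f,0xd2,0xf3,0x25}
#3 dst[0x1f+7] := {0x25,0x3e,0x65,0x1b,0x5e,0x9a,0x3f}
#4 dst[0x0c+7] := {0xd2,0x25,0x3e,0x65,0x1b,0x5e,0x9a}
#5 dst[0x0e+4] := {0x3f,0xd2,0xf3,0x25}
query mem[0x1a]=0x1b, mem[0x0d]=0x25, mem[0x20]=0x3e, mem[0x22]=0x1b, mem[0x13]=0x9a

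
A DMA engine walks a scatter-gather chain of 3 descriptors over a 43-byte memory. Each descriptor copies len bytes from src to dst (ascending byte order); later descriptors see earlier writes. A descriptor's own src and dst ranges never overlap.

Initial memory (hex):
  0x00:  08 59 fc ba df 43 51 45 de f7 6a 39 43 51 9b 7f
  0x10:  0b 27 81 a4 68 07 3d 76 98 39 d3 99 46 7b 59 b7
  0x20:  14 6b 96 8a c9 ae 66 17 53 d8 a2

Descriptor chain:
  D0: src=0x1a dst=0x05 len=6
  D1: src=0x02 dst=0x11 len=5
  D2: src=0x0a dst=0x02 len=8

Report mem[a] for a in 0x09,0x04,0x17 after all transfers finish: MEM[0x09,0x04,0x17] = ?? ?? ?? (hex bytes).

MEM[0x09,0x04,0x17] = fc 43 76

#0 dst[0x05+6] := {0xd3,0x99,0x46,0x7b,0x59,0xb7}
#1 dst[0x11+5] := {0xfc,0xba,0xdf,0xd3,0x99}
#2 dst[0x02+8] := {0xb7,0x39,0x43,0x51,0x9b,0x7f,0x0b,0xfc}
query mem[0x09]=0xfc, mem[0x04]=0x43, mem[0x17]=0x76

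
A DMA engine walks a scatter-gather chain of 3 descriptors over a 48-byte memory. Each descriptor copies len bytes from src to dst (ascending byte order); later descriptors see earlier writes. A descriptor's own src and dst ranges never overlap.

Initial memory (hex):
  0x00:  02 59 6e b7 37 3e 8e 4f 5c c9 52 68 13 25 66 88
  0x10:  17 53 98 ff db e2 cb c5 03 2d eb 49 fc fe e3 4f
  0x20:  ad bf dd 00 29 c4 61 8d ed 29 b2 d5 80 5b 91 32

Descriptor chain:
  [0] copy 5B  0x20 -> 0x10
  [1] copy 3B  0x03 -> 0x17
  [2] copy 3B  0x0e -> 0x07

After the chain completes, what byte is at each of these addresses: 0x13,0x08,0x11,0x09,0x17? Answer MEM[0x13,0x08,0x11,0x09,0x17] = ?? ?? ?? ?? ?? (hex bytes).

MEM[0x13,0x08,0x11,0x09,0x17] = 00 88 bf ad b7

[0] 0x20->0x10 len=5 : ad bf dd 00 29
[1] 0x03->0x17 len=3 : b7 37 3e
[2] 0x0e->0x07 len=3 : 66 88 ad
query mem[0x13]=0x00, mem[0x08]=0x88, mem[0x11]=0xbf, mem[0x09]=0xad, mem[0x17]=0xb7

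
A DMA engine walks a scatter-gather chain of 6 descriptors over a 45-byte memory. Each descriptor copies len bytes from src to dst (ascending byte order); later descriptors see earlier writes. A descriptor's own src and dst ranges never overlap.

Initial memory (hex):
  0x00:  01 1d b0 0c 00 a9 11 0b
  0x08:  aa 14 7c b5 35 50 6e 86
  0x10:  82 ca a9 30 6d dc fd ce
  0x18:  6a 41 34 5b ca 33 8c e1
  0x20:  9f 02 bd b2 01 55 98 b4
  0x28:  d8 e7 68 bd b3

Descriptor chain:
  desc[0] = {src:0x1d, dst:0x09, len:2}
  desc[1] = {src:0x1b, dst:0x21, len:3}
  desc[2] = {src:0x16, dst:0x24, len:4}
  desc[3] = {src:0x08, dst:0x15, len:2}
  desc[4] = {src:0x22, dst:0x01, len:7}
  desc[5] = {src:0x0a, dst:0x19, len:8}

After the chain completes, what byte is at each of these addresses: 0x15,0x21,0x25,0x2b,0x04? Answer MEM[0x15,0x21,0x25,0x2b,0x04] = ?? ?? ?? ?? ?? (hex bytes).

D0: mem[0x09..0x0a] <- [33 8c]
D1: mem[0x21..0x23] <- [5b ca 33]
D2: mem[0x24..0x27] <- [fd ce 6a 41]
D3: mem[0x15..0x16] <- [aa 33]
D4: mem[0x01..0x07] <- [ca 33 fd ce 6a 41 d8]
D5: mem[0x19..0x20] <- [8c b5 35 50 6e 86 82 ca]
query mem[0x15]=0xaa, mem[0x21]=0x5b, mem[0x25]=0xce, mem[0x2b]=0xbd, mem[0x04]=0xce

MEM[0x15,0x21,0x25,0x2b,0x04] = aa 5b ce bd ce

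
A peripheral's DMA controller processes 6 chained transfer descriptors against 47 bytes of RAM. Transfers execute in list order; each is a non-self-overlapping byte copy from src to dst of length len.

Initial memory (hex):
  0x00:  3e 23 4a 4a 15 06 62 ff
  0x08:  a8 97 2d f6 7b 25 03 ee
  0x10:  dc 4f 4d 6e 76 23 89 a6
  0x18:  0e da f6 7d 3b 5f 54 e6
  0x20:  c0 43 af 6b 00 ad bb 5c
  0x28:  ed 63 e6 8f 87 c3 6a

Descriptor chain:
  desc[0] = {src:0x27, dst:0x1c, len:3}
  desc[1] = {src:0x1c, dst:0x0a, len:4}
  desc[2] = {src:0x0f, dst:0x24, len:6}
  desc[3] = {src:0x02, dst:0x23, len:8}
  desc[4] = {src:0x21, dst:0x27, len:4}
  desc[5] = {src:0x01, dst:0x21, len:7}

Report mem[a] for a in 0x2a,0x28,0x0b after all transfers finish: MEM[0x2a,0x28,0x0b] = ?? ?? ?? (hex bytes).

MEM[0x2a,0x28,0x0b] = 4a af ed

  after D0: wrote 3B at 0x1c = 5ced63
  after D1: wrote 4B at 0x0a = 5ced63e6
  after D2: wrote 6B at 0x24 = eedc4f4d6e76
  after D3: wrote 8B at 0x23 = 4a4a150662ffa897
  after D4: wrote 4B at 0x27 = 43af4a4a
  after D5: wrote 7B at 0x21 = 234a4a150662ff
query mem[0x2a]=0x4a, mem[0x28]=0xaf, mem[0x0b]=0xed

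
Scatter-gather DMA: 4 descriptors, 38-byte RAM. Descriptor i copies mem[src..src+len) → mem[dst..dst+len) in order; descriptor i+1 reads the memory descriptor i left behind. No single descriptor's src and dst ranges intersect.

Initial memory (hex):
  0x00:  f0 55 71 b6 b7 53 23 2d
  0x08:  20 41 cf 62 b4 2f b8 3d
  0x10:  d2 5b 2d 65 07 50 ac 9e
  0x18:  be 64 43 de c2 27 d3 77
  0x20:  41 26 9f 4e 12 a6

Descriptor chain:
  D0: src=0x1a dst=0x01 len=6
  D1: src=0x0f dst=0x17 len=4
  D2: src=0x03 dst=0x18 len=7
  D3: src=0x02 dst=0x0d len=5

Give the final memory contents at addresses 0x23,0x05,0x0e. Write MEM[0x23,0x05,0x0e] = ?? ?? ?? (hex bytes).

D0: mem[0x01..0x06] <- [43 de c2 27 d3 77]
D1: mem[0x17..0x1a] <- [3d d2 5b 2d]
D2: mem[0x18..0x1e] <- [c2 27 d3 77 2d 20 41]
D3: mem[0x0d..0x11] <- [de c2 27 d3 77]
query mem[0x23]=0x4e, mem[0x05]=0xd3, mem[0x0e]=0xc2

MEM[0x23,0x05,0x0e] = 4e d3 c2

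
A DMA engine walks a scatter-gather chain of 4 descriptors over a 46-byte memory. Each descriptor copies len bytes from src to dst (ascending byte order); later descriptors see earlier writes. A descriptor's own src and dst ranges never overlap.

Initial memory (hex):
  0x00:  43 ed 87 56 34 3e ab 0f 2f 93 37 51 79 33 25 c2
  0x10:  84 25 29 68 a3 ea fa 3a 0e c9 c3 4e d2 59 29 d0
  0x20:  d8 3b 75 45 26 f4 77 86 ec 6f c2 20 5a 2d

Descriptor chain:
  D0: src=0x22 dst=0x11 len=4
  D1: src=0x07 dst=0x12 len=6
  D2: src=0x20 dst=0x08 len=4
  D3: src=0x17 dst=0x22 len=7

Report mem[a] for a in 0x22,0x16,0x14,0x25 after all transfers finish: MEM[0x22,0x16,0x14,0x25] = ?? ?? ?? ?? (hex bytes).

[0] 0x22->0x11 len=4 : 75 45 26 f4
[1] 0x07->0x12 len=6 : 0f 2f 93 37 51 79
[2] 0x20->0x08 len=4 : d8 3b 75 45
[3] 0x17->0x22 len=7 : 79 0e c9 c3 4e d2 59
query mem[0x22]=0x79, mem[0x16]=0x51, mem[0x14]=0x93, mem[0x25]=0xc3

MEM[0x22,0x16,0x14,0x25] = 79 51 93 c3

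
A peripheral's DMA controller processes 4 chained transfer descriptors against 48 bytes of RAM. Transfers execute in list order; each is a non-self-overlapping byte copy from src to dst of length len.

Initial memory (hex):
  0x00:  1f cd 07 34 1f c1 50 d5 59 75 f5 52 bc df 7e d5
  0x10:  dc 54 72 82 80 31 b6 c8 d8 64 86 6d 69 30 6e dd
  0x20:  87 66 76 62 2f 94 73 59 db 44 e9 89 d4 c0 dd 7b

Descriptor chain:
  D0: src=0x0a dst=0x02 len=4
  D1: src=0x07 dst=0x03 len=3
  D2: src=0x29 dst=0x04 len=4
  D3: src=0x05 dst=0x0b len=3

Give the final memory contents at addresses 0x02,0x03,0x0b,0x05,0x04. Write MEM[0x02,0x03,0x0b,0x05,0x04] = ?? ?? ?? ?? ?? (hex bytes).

MEM[0x02,0x03,0x0b,0x05,0x04] = f5 d5 e9 e9 44

  after D0: wrote 4B at 0x02 = f552bcdf
  after D1: wrote 3B at 0x03 = d55975
  after D2: wrote 4B at 0x04 = 44e989d4
  after D3: wrote 3B at 0x0b = e989d4
query mem[0x02]=0xf5, mem[0x03]=0xd5, mem[0x0b]=0xe9, mem[0x05]=0xe9, mem[0x04]=0x44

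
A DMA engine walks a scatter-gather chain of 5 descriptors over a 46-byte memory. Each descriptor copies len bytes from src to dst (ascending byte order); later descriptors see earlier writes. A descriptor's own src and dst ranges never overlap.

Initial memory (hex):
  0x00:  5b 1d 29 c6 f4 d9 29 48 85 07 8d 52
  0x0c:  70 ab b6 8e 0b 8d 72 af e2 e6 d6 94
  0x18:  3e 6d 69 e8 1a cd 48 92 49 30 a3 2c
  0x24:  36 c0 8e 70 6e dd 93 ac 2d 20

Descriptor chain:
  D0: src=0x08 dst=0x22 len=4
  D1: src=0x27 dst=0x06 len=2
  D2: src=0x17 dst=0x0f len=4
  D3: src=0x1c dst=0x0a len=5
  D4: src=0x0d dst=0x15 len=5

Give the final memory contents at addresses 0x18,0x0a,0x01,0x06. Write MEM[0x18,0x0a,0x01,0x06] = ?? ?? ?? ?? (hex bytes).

MEM[0x18,0x0a,0x01,0x06] = 3e 1a 1d 70

D0: mem[0x22..0x25] <- [85 07 8d 52]
D1: mem[0x06..0x07] <- [70 6e]
D2: mem[0x0f..0x12] <- [94 3e 6d 69]
D3: mem[0x0a..0x0e] <- [1a cd 48 92 49]
D4: mem[0x15..0x19] <- [92 49 94 3e 6d]
query mem[0x18]=0x3e, mem[0x0a]=0x1a, mem[0x01]=0x1d, mem[0x06]=0x70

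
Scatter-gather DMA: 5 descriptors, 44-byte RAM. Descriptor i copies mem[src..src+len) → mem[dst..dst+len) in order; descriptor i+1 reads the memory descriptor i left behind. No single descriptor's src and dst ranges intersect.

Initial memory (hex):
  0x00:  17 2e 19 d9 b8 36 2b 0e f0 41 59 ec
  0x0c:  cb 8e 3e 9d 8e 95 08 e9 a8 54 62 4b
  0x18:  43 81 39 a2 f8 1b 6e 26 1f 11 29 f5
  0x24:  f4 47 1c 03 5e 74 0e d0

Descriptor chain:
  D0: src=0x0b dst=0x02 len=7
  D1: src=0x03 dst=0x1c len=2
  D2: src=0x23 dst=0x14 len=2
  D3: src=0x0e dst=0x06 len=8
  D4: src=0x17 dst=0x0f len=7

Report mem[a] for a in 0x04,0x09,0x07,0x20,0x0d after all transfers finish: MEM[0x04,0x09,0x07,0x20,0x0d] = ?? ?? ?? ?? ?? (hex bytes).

[0] 0x0b->0x02 len=7 : ec cb 8e 3e 9d 8e 95
[1] 0x03->0x1c len=2 : cb 8e
[2] 0x23->0x14 len=2 : f5 f4
[3] 0x0e->0x06 len=8 : 3e 9d 8e 95 08 e9 f5 f4
[4] 0x17->0x0f len=7 : 4b 43 81 39 a2 cb 8e
query mem[0x04]=0x8e, mem[0x09]=0x95, mem[0x07]=0x9d, mem[0x20]=0x1f, mem[0x0d]=0xf4

MEM[0x04,0x09,0x07,0x20,0x0d] = 8e 95 9d 1f f4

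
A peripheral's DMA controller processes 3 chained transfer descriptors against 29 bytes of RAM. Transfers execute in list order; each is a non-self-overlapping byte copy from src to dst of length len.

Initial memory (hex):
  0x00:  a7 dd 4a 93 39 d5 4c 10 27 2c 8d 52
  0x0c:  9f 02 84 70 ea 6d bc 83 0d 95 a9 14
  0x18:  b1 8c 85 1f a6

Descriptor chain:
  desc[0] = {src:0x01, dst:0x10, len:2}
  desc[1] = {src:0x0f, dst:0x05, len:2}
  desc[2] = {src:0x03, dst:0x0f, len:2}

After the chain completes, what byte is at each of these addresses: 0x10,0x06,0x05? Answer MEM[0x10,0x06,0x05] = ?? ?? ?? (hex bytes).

D0: mem[0x10..0x11] <- [dd 4a]
D1: mem[0x05..0x06] <- [70 dd]
D2: mem[0x0f..0x10] <- [93 39]
query mem[0x10]=0x39, mem[0x06]=0xdd, mem[0x05]=0x70

MEM[0x10,0x06,0x05] = 39 dd 70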